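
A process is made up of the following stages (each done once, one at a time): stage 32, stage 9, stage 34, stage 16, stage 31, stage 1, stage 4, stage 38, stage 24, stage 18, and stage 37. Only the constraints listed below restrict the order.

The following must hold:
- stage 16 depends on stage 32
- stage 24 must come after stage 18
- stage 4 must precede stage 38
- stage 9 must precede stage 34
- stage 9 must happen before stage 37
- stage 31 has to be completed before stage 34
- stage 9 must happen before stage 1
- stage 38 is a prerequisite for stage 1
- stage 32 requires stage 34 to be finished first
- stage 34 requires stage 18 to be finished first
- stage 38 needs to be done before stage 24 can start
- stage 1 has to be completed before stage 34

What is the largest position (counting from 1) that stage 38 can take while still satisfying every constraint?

6

Following every chain forward from stage 38, the stages that must come later are stage 32, stage 34, stage 16, stage 1, stage 24 — 5 of them.
With 5 mandatory successors out of 11 stages total, the latest slot for stage 38 is 11−5 = 6, and it's reachable by doing all non-successors before stage 38.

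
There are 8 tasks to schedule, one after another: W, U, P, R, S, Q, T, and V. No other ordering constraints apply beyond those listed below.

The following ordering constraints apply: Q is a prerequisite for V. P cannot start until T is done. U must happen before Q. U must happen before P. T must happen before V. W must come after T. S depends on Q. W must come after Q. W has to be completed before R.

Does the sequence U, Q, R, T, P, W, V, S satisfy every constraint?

Here W comes after R.
That contradicts the constraint that W must precede R.

No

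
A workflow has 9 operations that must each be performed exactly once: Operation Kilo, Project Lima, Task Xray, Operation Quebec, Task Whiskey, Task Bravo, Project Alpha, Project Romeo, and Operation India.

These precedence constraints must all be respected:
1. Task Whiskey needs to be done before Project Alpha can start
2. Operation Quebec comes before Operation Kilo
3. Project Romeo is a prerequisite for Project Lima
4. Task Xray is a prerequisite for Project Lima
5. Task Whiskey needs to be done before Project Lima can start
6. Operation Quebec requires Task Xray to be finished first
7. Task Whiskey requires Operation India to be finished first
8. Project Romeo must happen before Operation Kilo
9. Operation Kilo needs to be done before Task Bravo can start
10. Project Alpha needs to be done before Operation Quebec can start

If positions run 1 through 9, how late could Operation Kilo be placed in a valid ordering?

8

Following the constraints forward from Operation Kilo, its only required successor is Task Bravo.
So at least 1 operation follows Operation Kilo, putting Operation Kilo no later than position 8. That position is achievable by scheduling everything else first.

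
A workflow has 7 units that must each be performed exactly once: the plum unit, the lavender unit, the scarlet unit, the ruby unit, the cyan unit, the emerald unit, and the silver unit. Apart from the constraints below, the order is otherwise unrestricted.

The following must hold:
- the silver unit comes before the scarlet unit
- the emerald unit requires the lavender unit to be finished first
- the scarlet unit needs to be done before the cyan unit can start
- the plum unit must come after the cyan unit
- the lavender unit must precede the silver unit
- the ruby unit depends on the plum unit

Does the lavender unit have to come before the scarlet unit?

Yes

Tracing the constraints gives a chain: the lavender unit → the silver unit → the scarlet unit.
That forces the lavender unit before the scarlet unit in every valid schedule.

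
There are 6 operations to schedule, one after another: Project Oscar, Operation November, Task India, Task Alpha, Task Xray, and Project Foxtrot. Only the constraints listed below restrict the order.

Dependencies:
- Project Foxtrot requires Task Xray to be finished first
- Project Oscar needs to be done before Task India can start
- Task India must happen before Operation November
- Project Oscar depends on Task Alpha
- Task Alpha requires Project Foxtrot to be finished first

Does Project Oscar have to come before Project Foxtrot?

No

There is a chain Project Foxtrot → Task Alpha → Project Oscar, which puts Project Foxtrot before Project Oscar.
So Project Oscar does not have to come before Project Foxtrot — it cannot.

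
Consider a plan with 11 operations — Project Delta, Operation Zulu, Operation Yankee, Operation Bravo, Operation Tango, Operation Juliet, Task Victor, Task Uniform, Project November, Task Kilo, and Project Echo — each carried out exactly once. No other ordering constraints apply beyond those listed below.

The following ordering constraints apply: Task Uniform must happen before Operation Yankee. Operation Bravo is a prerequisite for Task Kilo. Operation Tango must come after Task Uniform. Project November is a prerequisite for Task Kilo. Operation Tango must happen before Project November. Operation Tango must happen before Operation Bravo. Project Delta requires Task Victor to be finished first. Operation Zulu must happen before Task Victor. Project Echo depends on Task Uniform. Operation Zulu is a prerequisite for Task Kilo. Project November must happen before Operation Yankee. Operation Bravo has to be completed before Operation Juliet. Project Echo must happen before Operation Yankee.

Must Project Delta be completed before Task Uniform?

Project Delta and Task Uniform are not related by any chain of constraints.
A valid ordering placing Task Uniform before Project Delta exists, so the answer is no.

No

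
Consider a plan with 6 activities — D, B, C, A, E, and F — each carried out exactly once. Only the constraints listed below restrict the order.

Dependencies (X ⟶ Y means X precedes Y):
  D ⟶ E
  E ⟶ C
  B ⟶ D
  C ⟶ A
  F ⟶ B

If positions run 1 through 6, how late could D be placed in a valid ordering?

3

Following every chain forward from D, the activities that must come later are C, A, E — 3 of them.
So at least 3 activities follow D, putting D no later than position 3. That position is achievable by scheduling everything else first.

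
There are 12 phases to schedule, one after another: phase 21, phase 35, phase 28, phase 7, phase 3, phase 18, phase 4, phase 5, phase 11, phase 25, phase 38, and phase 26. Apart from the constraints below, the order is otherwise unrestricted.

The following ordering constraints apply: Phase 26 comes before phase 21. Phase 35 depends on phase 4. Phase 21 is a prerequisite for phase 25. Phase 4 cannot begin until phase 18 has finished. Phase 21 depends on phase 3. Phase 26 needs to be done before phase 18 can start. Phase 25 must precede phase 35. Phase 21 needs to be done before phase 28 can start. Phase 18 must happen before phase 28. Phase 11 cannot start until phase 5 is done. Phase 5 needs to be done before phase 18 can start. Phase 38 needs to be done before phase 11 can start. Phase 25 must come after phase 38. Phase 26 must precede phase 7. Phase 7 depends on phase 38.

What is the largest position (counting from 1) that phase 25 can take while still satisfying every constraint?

11

The only phase forced after phase 25 (directly or by a chain) is phase 35.
So at least 1 phase follows phase 25, putting phase 25 no later than position 11. That position is achievable by scheduling everything else first.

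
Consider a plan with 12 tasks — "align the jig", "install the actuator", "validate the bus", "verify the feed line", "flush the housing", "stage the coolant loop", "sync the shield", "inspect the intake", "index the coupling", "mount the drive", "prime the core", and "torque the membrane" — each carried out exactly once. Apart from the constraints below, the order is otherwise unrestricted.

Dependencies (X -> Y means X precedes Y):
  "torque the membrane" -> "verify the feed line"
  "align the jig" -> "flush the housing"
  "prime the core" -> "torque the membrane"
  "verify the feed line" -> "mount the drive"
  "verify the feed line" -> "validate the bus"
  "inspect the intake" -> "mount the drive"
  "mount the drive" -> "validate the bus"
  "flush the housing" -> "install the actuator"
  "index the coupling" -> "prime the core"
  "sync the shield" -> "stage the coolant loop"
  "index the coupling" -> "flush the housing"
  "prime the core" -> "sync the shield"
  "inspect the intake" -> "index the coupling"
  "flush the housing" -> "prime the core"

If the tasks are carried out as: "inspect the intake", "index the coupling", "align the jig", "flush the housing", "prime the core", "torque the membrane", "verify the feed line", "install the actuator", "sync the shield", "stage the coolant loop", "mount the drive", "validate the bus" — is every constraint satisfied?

Yes

Every stated constraint is respected: "inspect the intake" sits at position 1, ahead of "mount the drive" at position 11, and each of the other listed pairs likewise has the predecessor earlier in the sequence.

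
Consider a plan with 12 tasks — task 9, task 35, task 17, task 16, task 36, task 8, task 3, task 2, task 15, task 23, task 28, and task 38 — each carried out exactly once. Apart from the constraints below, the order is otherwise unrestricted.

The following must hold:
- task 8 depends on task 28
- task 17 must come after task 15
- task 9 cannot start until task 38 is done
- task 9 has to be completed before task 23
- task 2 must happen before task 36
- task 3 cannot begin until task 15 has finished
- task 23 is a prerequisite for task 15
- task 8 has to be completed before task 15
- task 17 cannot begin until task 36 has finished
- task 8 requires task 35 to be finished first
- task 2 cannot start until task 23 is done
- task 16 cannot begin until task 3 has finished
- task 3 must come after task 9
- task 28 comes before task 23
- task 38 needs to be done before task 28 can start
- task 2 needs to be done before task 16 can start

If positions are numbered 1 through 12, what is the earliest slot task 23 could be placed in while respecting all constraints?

4

Working backwards through the constraints from task 23, its full set of required predecessors is task 9, task 28, task 38 — 3 of them.
So at minimum 3 tasks come before task 23, putting task 23 no earlier than position 4. That position is achievable by scheduling exactly those predecessors first.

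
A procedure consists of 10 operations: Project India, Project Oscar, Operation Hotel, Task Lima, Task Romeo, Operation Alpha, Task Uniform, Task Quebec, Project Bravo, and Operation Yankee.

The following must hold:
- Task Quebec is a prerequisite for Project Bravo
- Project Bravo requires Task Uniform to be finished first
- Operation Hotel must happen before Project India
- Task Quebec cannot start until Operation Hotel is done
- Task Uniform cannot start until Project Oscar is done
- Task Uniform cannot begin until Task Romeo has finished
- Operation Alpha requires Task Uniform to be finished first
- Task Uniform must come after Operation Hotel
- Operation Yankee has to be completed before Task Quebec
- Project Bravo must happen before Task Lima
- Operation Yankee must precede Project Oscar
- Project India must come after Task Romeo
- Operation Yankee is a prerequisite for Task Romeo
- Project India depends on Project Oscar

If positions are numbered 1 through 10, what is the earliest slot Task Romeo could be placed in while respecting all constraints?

Working backwards through the constraints from Task Romeo, its only required predecessor is Operation Yankee.
So at minimum 1 operation comes before Task Romeo, putting Task Romeo no earlier than position 2. That position is achievable by scheduling exactly that predecessor first.

2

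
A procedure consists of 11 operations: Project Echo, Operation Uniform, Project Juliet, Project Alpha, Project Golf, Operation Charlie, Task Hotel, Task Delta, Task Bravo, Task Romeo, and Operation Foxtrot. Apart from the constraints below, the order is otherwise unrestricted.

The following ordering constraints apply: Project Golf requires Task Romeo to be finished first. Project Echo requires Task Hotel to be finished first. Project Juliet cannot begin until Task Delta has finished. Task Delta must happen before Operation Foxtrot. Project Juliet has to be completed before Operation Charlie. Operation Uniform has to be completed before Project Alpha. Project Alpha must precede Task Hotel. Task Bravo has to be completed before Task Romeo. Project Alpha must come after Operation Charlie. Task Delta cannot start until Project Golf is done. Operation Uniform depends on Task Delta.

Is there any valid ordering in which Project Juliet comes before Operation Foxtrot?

Yes

No chain of constraints runs from Operation Foxtrot to Project Juliet, so Operation Foxtrot is not required to come first.
That means at least one valid schedule has Project Juliet before Operation Foxtrot.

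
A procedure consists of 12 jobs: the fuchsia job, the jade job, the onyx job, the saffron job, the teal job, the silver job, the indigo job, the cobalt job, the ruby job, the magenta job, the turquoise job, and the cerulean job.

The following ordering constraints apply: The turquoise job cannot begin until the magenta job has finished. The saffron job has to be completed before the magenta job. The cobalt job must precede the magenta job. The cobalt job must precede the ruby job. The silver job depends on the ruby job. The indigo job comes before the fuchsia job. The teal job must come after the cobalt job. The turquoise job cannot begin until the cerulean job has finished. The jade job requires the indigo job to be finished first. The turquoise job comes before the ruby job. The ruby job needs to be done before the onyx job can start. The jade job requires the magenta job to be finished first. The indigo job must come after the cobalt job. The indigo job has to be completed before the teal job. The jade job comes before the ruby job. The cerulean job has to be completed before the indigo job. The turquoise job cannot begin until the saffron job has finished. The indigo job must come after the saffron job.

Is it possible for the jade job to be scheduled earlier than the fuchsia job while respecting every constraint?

Nothing in the constraints forces the fuchsia job before the jade job — there is no chain from the fuchsia job to the jade job.
So a valid ordering placing the jade job earlier than the fuchsia job exists.

Yes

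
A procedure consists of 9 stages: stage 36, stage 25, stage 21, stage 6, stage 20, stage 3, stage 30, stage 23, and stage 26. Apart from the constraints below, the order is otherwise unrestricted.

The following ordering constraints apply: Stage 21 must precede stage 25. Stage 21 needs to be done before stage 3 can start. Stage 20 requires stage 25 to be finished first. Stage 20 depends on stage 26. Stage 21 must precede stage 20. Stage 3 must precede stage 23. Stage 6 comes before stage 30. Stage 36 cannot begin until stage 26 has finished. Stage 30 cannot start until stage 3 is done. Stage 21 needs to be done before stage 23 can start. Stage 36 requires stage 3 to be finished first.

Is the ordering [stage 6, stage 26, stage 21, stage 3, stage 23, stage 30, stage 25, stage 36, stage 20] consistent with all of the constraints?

Yes

Going through the constraints one by one, each required predecessor appears earlier in the sequence than its dependent — e.g. stage 26 (position 2) is before stage 20 (position 9), as required.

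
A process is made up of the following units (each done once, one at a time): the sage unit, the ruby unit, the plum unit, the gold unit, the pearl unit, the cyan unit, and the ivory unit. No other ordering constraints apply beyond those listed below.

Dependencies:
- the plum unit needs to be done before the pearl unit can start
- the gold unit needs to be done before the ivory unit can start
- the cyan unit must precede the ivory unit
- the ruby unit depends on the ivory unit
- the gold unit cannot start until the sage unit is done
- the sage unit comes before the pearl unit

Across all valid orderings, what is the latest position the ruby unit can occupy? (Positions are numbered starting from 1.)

7

Nothing depends on the ruby unit, so it can be the final unit, position 7.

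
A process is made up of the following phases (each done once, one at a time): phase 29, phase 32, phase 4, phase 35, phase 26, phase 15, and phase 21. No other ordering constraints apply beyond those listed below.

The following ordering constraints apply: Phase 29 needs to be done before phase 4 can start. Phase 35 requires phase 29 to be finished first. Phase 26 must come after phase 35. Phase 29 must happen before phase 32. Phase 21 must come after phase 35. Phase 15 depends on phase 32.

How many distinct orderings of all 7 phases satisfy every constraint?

120

Only phase 29 has no prerequisites, so it must go first.
Systematically extending each partial ordering one phase at a time and counting, there are 120 complete orderings.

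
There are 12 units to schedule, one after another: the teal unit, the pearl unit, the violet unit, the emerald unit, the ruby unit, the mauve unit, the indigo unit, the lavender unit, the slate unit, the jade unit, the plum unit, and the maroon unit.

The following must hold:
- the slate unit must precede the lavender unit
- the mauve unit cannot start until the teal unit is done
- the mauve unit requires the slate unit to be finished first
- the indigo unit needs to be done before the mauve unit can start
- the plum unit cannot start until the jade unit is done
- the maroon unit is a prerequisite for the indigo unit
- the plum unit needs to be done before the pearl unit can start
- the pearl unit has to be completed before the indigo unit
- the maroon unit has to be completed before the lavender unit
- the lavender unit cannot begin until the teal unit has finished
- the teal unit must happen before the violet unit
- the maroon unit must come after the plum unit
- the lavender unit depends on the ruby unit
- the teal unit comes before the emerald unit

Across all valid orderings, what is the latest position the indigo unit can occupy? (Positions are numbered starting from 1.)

The only unit forced after the indigo unit (directly or by a chain) is the mauve unit.
So at least 1 unit follows the indigo unit, putting the indigo unit no later than position 11. That position is achievable by scheduling everything else first.

11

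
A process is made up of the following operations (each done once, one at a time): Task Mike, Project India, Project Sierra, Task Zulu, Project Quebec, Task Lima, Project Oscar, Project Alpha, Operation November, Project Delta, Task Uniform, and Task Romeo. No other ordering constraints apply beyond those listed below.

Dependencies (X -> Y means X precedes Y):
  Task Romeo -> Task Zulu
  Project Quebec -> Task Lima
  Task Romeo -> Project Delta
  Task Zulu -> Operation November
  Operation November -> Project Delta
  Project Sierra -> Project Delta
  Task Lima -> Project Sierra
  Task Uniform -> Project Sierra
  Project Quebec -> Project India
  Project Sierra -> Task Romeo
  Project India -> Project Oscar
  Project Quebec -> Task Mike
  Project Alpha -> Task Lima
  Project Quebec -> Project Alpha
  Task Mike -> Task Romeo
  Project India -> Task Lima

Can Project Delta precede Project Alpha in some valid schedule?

Following Project Alpha → Task Lima → Project Sierra → Project Delta, Project Alpha must precede Project Delta in every valid ordering.
So no valid ordering can have Project Delta before Project Alpha.

No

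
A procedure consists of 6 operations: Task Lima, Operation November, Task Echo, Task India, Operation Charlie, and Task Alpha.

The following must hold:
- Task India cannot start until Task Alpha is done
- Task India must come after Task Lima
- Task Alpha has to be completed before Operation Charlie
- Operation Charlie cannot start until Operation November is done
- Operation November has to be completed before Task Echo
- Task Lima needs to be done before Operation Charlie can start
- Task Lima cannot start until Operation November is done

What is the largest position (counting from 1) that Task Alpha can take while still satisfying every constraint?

Following every chain forward from Task Alpha, the operations that must come later are Task India, Operation Charlie — 2 of them.
With 2 mandatory successors out of 6 operations total, the latest slot for Task Alpha is 6−2 = 4, and it's reachable by doing all non-successors before Task Alpha.

4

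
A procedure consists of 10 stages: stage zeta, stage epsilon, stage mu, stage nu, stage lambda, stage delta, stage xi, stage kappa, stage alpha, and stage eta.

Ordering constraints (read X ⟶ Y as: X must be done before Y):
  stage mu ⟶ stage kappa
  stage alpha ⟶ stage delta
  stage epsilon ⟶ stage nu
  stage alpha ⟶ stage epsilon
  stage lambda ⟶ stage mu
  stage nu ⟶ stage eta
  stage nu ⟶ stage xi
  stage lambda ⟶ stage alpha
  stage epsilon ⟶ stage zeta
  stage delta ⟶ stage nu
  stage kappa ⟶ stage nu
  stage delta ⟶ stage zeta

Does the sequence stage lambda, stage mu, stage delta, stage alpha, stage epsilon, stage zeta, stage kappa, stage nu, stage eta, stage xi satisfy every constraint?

No

The sequence places stage delta ahead of stage alpha.
Since stage alpha is required before stage delta, the ordering is invalid.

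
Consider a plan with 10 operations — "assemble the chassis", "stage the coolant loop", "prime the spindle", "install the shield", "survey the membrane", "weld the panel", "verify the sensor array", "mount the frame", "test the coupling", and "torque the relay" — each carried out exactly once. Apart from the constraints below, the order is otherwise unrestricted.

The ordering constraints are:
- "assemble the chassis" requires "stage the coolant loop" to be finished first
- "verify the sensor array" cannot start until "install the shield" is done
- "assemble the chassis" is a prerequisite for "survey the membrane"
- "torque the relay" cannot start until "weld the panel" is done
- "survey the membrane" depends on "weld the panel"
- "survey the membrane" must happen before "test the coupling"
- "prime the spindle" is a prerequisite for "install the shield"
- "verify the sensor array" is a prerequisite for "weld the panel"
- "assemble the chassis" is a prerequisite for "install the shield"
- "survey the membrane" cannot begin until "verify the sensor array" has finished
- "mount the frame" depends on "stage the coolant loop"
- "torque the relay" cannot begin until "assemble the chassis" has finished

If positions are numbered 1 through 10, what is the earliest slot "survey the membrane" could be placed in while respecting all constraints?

7

Every operation that must precede "survey the membrane" has to come before it. Tracing all chains that end at "survey the membrane", those operations are: "assemble the chassis", "stage the coolant loop", "prime the spindle", "install the shield", "weld the panel", "verify the sensor array" — 6 in total.
So at minimum 6 operations come before "survey the membrane", putting "survey the membrane" no earlier than position 7. That position is achievable by scheduling exactly those predecessors first.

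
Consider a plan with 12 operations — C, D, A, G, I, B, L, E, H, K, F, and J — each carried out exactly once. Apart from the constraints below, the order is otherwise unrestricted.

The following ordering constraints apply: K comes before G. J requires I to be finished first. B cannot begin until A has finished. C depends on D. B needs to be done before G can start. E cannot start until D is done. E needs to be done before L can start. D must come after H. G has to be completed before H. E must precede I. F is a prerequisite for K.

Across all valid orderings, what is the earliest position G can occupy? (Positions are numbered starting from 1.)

5

Every operation that must precede G has to come before it. Tracing all chains that end at G, those operations are: A, B, K, F — 4 in total.
So at minimum 4 operations come before G, putting G no earlier than position 5. That position is achievable by scheduling exactly those predecessors first.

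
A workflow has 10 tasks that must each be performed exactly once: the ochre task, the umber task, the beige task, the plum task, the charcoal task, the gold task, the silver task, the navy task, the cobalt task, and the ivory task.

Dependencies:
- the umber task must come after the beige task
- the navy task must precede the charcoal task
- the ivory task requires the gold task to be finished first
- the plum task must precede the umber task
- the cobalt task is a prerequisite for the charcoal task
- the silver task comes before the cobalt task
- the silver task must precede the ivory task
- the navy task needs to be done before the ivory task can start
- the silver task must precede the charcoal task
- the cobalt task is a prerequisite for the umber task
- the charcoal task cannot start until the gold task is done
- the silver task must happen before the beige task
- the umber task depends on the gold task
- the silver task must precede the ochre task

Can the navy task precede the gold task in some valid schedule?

The constraints leave the navy task and the gold task unordered relative to each other; nothing requires the gold task earlier.
That means at least one valid schedule has the navy task before the gold task.

Yes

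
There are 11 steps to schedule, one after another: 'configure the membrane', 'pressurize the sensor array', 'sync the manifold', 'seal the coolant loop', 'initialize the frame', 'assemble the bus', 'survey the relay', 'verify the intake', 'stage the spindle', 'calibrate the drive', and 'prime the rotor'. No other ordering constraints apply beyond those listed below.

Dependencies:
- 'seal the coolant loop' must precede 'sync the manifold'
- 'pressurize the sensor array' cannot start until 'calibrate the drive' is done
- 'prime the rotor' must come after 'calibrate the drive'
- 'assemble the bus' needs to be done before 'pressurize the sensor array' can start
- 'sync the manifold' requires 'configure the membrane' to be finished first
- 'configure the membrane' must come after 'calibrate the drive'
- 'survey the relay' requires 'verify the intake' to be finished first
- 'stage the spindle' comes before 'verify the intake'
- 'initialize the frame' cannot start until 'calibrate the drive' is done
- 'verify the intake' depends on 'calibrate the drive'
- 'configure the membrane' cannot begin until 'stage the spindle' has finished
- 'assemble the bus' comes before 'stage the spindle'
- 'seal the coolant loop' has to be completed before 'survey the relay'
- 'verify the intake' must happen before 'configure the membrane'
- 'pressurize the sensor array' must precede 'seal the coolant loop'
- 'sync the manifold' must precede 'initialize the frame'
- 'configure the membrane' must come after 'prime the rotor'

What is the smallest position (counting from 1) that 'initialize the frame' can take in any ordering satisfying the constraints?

10

Every step that must precede 'initialize the frame' has to come before it. Tracing all chains that end at 'initialize the frame', those steps are: 'configure the membrane', 'pressurize the sensor array', 'sync the manifold', 'seal the coolant loop', 'assemble the bus', 'verify the intake', 'stage the spindle', 'calibrate the drive', 'prime the rotor' — 9 in total.
With 9 mandatory predecessors, the earliest 'initialize the frame' can sit is position 9+1 = 10, and placing just those 9 first achieves it.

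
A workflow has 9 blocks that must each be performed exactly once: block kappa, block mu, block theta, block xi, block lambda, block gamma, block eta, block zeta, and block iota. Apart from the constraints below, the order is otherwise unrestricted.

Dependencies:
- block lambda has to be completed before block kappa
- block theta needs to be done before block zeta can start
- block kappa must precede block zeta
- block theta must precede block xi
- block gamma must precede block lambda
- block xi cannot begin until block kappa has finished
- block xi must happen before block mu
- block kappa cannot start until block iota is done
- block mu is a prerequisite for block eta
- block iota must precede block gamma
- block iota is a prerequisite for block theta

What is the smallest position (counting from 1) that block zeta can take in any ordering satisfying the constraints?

6

Working backwards through the constraints from block zeta, its full set of required predecessors is block kappa, block theta, block lambda, block gamma, block iota — 5 of them.
With 5 mandatory predecessors, the earliest block zeta can sit is position 5+1 = 6, and placing just those 5 first achieves it.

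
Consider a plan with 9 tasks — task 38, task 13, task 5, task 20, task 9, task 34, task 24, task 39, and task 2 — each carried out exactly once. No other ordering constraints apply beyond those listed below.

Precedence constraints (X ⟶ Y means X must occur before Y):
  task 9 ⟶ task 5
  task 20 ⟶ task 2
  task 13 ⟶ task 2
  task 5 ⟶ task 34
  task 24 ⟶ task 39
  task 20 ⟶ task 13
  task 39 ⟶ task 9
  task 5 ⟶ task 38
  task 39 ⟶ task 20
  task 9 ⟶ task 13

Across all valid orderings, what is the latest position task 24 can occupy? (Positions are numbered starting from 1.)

1

Every task that must follow task 24 has to come after it. Tracing all chains starting from task 24, those tasks are: task 38, task 13, task 5, task 20, task 9, task 34, task 39, task 2 — 8 in total.
With 8 mandatory successors out of 9 tasks total, the latest slot for task 24 is 9−8 = 1, and it's reachable by doing all non-successors before task 24.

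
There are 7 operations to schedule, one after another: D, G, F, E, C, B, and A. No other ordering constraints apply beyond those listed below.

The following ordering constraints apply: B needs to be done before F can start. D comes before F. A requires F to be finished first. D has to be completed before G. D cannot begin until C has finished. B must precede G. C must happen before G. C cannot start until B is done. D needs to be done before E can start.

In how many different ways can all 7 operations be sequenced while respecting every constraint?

B is the only operation with nothing required before it, so every ordering starts there.
Systematically extending each partial ordering one operation at a time and counting, there are 12 complete orderings.

12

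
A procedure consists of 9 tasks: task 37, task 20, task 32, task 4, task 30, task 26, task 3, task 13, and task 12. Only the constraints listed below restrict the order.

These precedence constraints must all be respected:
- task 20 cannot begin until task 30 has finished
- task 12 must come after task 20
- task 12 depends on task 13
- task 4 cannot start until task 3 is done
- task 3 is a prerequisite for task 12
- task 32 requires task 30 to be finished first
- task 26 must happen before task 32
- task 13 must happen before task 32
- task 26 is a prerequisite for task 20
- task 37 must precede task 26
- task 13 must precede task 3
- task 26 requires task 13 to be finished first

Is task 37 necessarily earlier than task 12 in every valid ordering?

Chaining the stated constraints: task 37 → task 26 → task 20 → task 12.
So task 37 must precede task 12 in any valid ordering.

Yes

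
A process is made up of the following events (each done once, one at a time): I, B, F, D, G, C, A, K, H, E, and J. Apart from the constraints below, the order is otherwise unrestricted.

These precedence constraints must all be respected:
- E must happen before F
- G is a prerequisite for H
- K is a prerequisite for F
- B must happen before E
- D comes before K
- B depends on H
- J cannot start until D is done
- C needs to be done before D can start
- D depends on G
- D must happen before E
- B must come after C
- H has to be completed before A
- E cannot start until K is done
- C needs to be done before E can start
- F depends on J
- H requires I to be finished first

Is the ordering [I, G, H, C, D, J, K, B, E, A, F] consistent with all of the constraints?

Yes

Checking each listed constraint against this order: for instance, H is in position 3 and A in position 10, so that constraint holds — and the remaining constraints check out the same way.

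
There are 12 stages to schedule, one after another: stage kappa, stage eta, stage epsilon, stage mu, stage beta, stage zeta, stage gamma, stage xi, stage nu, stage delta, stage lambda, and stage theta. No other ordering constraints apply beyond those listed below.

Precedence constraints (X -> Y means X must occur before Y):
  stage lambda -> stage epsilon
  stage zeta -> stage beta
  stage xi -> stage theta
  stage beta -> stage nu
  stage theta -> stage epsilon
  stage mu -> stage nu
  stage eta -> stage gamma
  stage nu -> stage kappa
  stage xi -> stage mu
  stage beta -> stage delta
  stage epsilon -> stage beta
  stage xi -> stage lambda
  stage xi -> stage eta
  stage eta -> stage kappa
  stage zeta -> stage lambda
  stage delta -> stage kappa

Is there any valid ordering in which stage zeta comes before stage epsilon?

Stage zeta is actually forced before stage epsilon by the constraints, so certainly some valid ordering has stage zeta first.

Yes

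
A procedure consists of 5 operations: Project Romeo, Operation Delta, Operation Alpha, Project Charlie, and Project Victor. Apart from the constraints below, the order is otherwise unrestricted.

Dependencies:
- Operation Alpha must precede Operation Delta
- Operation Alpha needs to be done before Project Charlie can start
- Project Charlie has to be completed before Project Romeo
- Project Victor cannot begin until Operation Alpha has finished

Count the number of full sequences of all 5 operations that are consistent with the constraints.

12

Only Operation Alpha has no prerequisites, so it must go first.
Enumerating by repeatedly choosing an available operation (one whose prerequisites are all placed) gives 12 distinct complete orderings.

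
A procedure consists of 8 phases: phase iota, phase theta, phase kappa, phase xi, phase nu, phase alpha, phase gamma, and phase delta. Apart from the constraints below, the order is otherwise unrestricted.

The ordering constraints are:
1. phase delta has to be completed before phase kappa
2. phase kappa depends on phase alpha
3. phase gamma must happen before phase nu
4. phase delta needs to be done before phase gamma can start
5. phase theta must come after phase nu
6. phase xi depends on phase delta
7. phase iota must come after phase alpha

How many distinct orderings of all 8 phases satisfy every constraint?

420

The phases with no prerequisites are phase alpha, phase delta; any of them can be placed first.
Counting all ways to extend the partial order to a total order gives 420.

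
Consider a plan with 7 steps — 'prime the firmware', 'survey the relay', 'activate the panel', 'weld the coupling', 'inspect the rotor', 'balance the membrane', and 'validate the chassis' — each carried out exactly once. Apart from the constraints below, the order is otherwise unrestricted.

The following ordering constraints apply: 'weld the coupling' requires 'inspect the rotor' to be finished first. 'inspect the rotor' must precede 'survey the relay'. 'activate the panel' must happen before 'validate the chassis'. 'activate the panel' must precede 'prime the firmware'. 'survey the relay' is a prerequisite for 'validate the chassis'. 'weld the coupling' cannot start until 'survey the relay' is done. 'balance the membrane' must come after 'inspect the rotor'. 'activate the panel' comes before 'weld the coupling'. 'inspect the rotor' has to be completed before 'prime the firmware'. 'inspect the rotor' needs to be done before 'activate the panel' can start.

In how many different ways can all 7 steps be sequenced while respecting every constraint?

84

'inspect the rotor' is the only step with nothing required before it, so every ordering starts there.
Counting all ways to extend the partial order to a total order gives 84.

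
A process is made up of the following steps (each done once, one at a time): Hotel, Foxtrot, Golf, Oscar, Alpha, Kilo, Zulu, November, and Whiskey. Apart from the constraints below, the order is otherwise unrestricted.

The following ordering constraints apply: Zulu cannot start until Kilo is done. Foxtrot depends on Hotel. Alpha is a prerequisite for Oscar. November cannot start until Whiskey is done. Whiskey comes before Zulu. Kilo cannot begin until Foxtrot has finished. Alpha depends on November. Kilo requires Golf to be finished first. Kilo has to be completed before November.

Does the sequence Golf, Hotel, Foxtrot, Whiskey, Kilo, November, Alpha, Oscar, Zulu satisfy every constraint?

Yes

Going through the constraints one by one, each required predecessor appears earlier in the sequence than its dependent — e.g. Whiskey (position 4) is before Zulu (position 9), as required.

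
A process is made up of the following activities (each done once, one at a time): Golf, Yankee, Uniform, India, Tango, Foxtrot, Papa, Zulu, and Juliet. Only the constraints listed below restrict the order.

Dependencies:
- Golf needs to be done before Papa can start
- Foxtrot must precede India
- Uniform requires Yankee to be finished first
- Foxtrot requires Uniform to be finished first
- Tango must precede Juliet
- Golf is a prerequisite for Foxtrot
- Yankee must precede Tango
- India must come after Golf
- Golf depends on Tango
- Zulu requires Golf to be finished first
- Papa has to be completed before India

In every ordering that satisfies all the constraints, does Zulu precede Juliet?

Nothing in the constraints links Zulu and Juliet; they are unordered relative to each other.
A valid ordering placing Juliet before Zulu exists, so the answer is no.

No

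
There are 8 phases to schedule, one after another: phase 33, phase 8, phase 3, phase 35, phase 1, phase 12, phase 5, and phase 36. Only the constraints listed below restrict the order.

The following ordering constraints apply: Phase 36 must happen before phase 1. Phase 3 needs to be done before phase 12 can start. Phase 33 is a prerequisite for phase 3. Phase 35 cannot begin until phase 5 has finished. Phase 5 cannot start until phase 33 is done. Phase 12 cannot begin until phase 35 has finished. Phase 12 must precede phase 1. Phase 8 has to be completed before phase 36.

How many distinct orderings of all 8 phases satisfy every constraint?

The phases with no prerequisites are phase 33, phase 8; any of them can be placed first.
Enumerating by repeatedly choosing an available phase (one whose prerequisites are all placed) gives 63 distinct complete orderings.

63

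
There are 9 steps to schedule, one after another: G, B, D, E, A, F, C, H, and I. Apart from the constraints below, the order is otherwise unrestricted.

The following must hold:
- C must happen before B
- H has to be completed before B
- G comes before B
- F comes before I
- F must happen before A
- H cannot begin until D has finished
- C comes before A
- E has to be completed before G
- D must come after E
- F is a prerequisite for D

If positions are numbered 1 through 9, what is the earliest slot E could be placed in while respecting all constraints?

1

No constraint forces any other step before E, so it can be placed first.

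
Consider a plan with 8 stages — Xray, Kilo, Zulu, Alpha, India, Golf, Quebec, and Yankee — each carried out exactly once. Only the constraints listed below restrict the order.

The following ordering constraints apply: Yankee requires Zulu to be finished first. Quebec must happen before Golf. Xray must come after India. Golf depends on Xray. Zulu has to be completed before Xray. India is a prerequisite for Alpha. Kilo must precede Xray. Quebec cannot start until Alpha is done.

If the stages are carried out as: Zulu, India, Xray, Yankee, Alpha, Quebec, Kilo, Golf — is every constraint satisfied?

In the proposed order, Xray appears before Kilo.
But one of the constraints requires Kilo before Xray, so this ordering violates it.

No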